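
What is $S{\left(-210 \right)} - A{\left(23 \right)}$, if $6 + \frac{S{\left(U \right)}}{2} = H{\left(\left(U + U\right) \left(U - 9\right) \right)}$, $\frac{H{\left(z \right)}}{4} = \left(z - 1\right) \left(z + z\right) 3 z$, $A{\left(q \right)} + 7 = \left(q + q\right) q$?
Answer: $37352246883435737$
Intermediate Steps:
$A{\left(q \right)} = -7 + 2 q^{2}$ ($A{\left(q \right)} = -7 + \left(q + q\right) q = -7 + 2 q q = -7 + 2 q^{2}$)
$H{\left(z \right)} = 24 z^{2} \left(-1 + z\right)$ ($H{\left(z \right)} = 4 \left(z - 1\right) \left(z + z\right) 3 z = 4 \left(-1 + z\right) 2 z 3 z = 4 \cdot 2 z \left(-1 + z\right) 3 z = 4 \cdot 6 z \left(-1 + z\right) z = 4 \cdot 6 z^{2} \left(-1 + z\right) = 24 z^{2} \left(-1 + z\right)$)
$S{\left(U \right)} = -12 + 192 U^{2} \left(-9 + U\right)^{2} \left(-1 + 2 U \left(-9 + U\right)\right)$ ($S{\left(U \right)} = -12 + 2 \cdot 24 \left(\left(U + U\right) \left(U - 9\right)\right)^{2} \left(-1 + \left(U + U\right) \left(U - 9\right)\right) = -12 + 2 \cdot 24 \left(2 U \left(-9 + U\right)\right)^{2} \left(-1 + 2 U \left(-9 + U\right)\right) = -12 + 2 \cdot 24 \cdot 4 U^{2} \left(-9 + U\right)^{2} \left(-1 + 2 U \left(-9 + U\right)\right) = -12 + 2 \cdot 96 U^{2} \left(-9 + U\right)^{2} \left(-1 + 2 U \left(-9 + U\right)\right) = -12 + 192 U^{2} \left(-9 + U\right)^{2} \left(-1 + 2 U \left(-9 + U\right)\right)$)
$S{\left(-210 \right)} - A{\left(23 \right)} = \left(-12 + 192 \left(-210\right)^{2} \left(-9 - 210\right)^{2} \left(-1 + 2 \left(-210\right) \left(-9 - 210\right)\right)\right) - \left(-7 + 2 \cdot 23^{2}\right) = \left(-12 + 192 \cdot 44100 \left(-219\right)^{2} \left(-1 + 2 \left(-210\right) \left(-219\right)\right)\right) - \left(-7 + 2 \cdot 529\right) = \left(-12 + 192 \cdot 44100 \cdot 47961 \left(-1 + 91980\right)\right) - \left(-7 + 1058\right) = \left(-12 + 192 \cdot 44100 \cdot 47961 \cdot 91979\right) - 1051 = \left(-12 + 37352246883436800\right) - 1051 = 37352246883436788 - 1051 = 37352246883435737$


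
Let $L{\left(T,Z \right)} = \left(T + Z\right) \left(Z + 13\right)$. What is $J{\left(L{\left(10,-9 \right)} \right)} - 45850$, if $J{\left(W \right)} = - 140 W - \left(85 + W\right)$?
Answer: $-46499$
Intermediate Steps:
$L{\left(T,Z \right)} = \left(13 + Z\right) \left(T + Z\right)$ ($L{\left(T,Z \right)} = \left(T + Z\right) \left(13 + Z\right) = \left(13 + Z\right) \left(T + Z\right)$)
$J{\left(W \right)} = -85 - 141 W$
$J{\left(L{\left(10,-9 \right)} \right)} - 45850 = \left(-85 - 141 \left(\left(-9\right)^{2} + 13 \cdot 10 + 13 \left(-9\right) + 10 \left(-9\right)\right)\right) - 45850 = \left(-85 - 141 \left(81 + 130 - 117 - 90\right)\right) - 45850 = \left(-85 - 564\right) - 45850 = -649 - 45850 = -46499$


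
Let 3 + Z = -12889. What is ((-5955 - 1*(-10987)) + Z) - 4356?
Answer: -12216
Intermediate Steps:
Z = -12892 (Z = -3 - 12889 = -12892)
((-5955 - 1*(-10987)) + Z) - 4356 = ((-5955 - 1*(-10987)) - 12892) - 4356 = ((-5955 + 10987) - 12892) - 4356 = (5032 - 12892) - 4356 = -7860 - 4356 = -12216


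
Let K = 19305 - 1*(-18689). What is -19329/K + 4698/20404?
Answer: -26986638/96903697 ≈ -0.27849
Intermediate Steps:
K = 37994 (K = 19305 + 18689 = 37994)
-19329/K + 4698/20404 = -19329/37994 + 4698/20404 = -19329*1/37994 + 4698*(1/20404) = -19329/37994 + 2349/10202 = -26986638/96903697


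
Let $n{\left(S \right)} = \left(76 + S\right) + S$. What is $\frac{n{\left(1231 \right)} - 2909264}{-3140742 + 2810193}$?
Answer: $\frac{2906726}{330549} \approx 8.7936$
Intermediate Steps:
$n{\left(S \right)} = 76 + 2 S$
$\frac{n{\left(1231 \right)} - 2909264}{-3140742 + 2810193} = \frac{\left(76 + 2 \cdot 1231\right) - 2909264}{-3140742 + 2810193} = \frac{\left(76 + 2462\right) - 2909264}{-330549} = \left(2538 - 2909264\right) \left(- \frac{1}{330549}\right) = \left(-2906726\right) \left(- \frac{1}{330549}\right) = \frac{2906726}{330549}$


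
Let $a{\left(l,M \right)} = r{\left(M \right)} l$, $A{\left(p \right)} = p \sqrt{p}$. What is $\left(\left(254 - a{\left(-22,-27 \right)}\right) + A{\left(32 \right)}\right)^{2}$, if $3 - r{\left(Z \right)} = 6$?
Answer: $68112 + 48128 \sqrt{2} \approx 1.3618 \cdot 10^{5}$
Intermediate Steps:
$r{\left(Z \right)} = -3$ ($r{\left(Z \right)} = 3 - 6 = -3$)
$A{\left(p \right)} = p^{\frac{3}{2}}$
$a{\left(l,M \right)} = - 3 l$
$\left(\left(254 - a{\left(-22,-27 \right)}\right) + A{\left(32 \right)}\right)^{2} = \left(\left(254 - \left(-3\right) \left(-22\right)\right) + 32^{\frac{3}{2}}\right)^{2} = \left(\left(254 - 66\right) + 128 \sqrt{2}\right)^{2} = \left(188 + 128 \sqrt{2}\right)^{2}$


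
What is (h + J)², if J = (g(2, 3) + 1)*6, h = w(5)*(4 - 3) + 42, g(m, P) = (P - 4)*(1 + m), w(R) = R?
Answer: 1225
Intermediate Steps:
g(m, P) = (1 + m)*(-4 + P) (g(m, P) = (-4 + P)*(1 + m) = (1 + m)*(-4 + P))
h = 47 (h = 5*(4 - 3) + 42 = 5*1 + 42 = 5 + 42 = 47)
J = -12 (J = ((-4 + 3 - 4*2 + 3*2) + 1)*6 = ((-4 + 3 - 8 + 6) + 1)*6 = (-3 + 1)*6 = -2*6 = -12)
(h + J)² = (47 - 12)² = 35² = 1225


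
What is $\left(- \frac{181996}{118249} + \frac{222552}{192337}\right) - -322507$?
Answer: $\frac{7334980194534687}{22743657913} \approx 3.2251 \cdot 10^{5}$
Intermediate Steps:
$\left(- \frac{181996}{118249} + \frac{222552}{192337}\right) - -322507 = \left(\left(-181996\right) \frac{1}{118249} + 222552 \cdot \frac{1}{192337}\right) + 322507 = \left(- \frac{181996}{118249} + \frac{222552}{192337}\right) + 322507 = - \frac{8688013204}{22743657913} + 322507 = \frac{7334980194534687}{22743657913}$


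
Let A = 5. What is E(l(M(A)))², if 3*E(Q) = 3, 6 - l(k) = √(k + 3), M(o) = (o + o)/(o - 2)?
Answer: 1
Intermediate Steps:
M(o) = 2*o/(-2 + o) (M(o) = (2*o)/(-2 + o) = 2*o/(-2 + o))
l(k) = 6 - √(3 + k) (l(k) = 6 - √(k + 3) = 6 - √(3 + k))
E(Q) = 1 (E(Q) = (⅓)*3 = 1)
E(l(M(A)))² = 1² = 1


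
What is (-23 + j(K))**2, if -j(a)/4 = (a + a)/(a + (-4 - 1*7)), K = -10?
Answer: 316969/441 ≈ 718.75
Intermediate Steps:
j(a) = -8*a/(-11 + a) (j(a) = -4*(a + a)/(a + (-4 - 1*7)) = -4*2*a/(a + (-4 - 7)) = -4*2*a/(a - 11) = -4*2*a/(-11 + a) = -8*a/(-11 + a))
(-23 + j(K))**2 = (-23 - 8*(-10)/(-11 - 10))**2 = (-23 - 8*(-10)/(-21))**2 = (-23 - 8*(-10)*(-1/21))**2 = (-23 - 80/21)**2 = (-563/21)**2 = 316969/441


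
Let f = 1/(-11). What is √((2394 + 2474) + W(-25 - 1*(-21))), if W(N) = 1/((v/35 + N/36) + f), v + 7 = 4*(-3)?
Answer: √32419535783/2581 ≈ 69.761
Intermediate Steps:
v = -19 (v = -7 + 4*(-3) = -7 - 12 = -19)
f = -1/11 ≈ -0.090909
W(N) = 1/(-244/385 + N/36) (W(N) = 1/((-19/35 + N/36) - 1/11) = 1/(-244/385 + N/36))
√((2394 + 2474) + W(-25 - 1*(-21))) = √((2394 + 2474) + 13860/(-8784 + 385*(-25 - 1*(-21)))) = √(4868 + 13860/(-8784 + 385*(-25 + 21))) = √(4868 + 13860/(-8784 + 385*(-4))) = √(4868 + 13860/(-8784 - 1540)) = √(4868 + 13860/(-10324)) = √(4868 + 13860*(-1/10324)) = √(4868 - 3465/2581) = √(12560843/2581) = √32419535783/2581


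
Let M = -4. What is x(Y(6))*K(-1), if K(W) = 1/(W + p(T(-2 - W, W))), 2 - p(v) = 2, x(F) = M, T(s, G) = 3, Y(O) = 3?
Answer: 4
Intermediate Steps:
x(F) = -4
p(v) = 0 (p(v) = 2 - 1*2 = 2 - 2 = 0)
K(W) = 1/W (K(W) = 1/(W + 0) = 1/W)
x(Y(6))*K(-1) = -4/(-1) = -4*(-1) = 4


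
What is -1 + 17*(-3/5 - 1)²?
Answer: 1063/25 ≈ 42.520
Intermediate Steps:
-1 + 17*(-3/5 - 1)² = -1 + 17*(-3*⅕ - 1)² = -1 + 17*(-⅗ - 1)² = -1 + 17*(-8/5)² = -1 + 17*(64/25) = -1 + 1088/25 = 1063/25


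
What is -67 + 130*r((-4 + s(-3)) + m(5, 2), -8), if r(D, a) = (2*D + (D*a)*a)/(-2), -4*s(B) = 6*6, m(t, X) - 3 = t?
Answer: 21383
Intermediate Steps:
m(t, X) = 3 + t
s(B) = -9 (s(B) = -3*6/2 = -¼*36 = -9)
r(D, a) = -D - D*a²/2 (r(D, a) = (2*D + D*a²)*(-½) = -D - D*a²/2)
-67 + 130*r((-4 + s(-3)) + m(5, 2), -8) = -67 + 130*(-((-4 - 9) + (3 + 5))*(2 + (-8)²)/2) = -67 + 130*(-(-13 + 8)*(2 + 64)/2) = -67 + 130*(-½*(-5)*66) = -67 + 130*165 = -67 + 21450 = 21383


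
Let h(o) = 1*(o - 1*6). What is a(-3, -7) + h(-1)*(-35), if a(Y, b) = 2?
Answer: 247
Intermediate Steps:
h(o) = -6 + o (h(o) = 1*(o - 6) = 1*(-6 + o) = -6 + o)
a(-3, -7) + h(-1)*(-35) = 2 + (-6 - 1)*(-35) = 2 - 7*(-35) = 2 + 245 = 247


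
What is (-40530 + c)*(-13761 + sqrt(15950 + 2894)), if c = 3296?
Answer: 512377074 - 74468*sqrt(4711) ≈ 5.0727e+8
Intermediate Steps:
(-40530 + c)*(-13761 + sqrt(15950 + 2894)) = (-40530 + 3296)*(-13761 + sqrt(15950 + 2894)) = -37234*(-13761 + sqrt(18844)) = -37234*(-13761 + 2*sqrt(4711)) = 512377074 - 74468*sqrt(4711)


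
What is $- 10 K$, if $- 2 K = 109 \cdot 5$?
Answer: $2725$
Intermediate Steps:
$K = - \frac{545}{2}$ ($K = - \frac{109 \cdot 5}{2} = \left(- \frac{1}{2}\right) 545 = - \frac{545}{2} \approx -272.5$)
$- 10 K = \left(-10\right) \left(- \frac{545}{2}\right) = 2725$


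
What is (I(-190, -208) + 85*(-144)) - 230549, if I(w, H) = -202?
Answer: -242991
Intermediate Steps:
(I(-190, -208) + 85*(-144)) - 230549 = (-202 + 85*(-144)) - 230549 = (-202 - 12240) - 230549 = -12442 - 230549 = -242991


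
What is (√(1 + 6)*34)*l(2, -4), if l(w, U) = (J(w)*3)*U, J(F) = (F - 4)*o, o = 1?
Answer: 816*√7 ≈ 2158.9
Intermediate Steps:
J(F) = -4 + F (J(F) = (F - 4)*1 = (-4 + F)*1 = -4 + F)
l(w, U) = U*(-12 + 3*w) (l(w, U) = ((-4 + w)*3)*U = (-12 + 3*w)*U = U*(-12 + 3*w))
(√(1 + 6)*34)*l(2, -4) = (√(1 + 6)*34)*(3*(-4)*(-4 + 2)) = (√7*34)*(3*(-4)*(-2)) = (34*√7)*24 = 816*√7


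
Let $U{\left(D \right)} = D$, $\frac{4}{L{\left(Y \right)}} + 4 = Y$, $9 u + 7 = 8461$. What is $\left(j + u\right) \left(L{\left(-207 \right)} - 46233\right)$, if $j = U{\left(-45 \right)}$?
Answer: $- \frac{26173113061}{633} \approx -4.1348 \cdot 10^{7}$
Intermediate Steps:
$u = \frac{2818}{3}$ ($u = - \frac{7}{9} + \frac{1}{9} \cdot 8461 = - \frac{7}{9} + \frac{8461}{9} = \frac{2818}{3} \approx 939.33$)
$L{\left(Y \right)} = \frac{4}{-4 + Y}$
$j = -45$
$\left(j + u\right) \left(L{\left(-207 \right)} - 46233\right) = \left(-45 + \frac{2818}{3}\right) \left(\frac{4}{-4 - 207} - 46233\right) = \frac{2683 \left(\frac{4}{-211} - 46233\right)}{3} = \frac{2683 \left(4 \left(- \frac{1}{211}\right) - 46233\right)}{3} = \frac{2683 \left(- \frac{4}{211} - 46233\right)}{3} = \frac{2683}{3} \left(- \frac{9755167}{211}\right) = - \frac{26173113061}{633}$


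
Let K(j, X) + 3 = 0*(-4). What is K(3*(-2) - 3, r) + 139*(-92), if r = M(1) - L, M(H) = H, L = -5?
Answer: -12791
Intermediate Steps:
r = 6 (r = 1 - 1*(-5) = 1 + 5 = 6)
K(j, X) = -3 (K(j, X) = -3 + 0*(-4) = -3 + 0 = -3)
K(3*(-2) - 3, r) + 139*(-92) = -3 + 139*(-92) = -3 - 12788 = -12791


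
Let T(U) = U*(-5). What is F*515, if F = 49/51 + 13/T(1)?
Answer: -43054/51 ≈ -844.20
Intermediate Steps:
T(U) = -5*U
F = -418/255 (F = 49/51 + 13/((-5*1)) = 49*(1/51) + 13/(-5) = 49/51 + 13*(-1/5) = 49/51 - 13/5 = -418/255 ≈ -1.6392)
F*515 = -418/255*515 = -43054/51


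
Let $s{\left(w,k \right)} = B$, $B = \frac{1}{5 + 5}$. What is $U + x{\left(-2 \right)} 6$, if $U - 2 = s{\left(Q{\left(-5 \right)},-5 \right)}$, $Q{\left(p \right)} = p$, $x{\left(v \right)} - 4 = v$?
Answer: $\frac{141}{10} \approx 14.1$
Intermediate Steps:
$x{\left(v \right)} = 4 + v$
$B = \frac{1}{10} \approx 0.1$
$s{\left(w,k \right)} = \frac{1}{10}$
$U = \frac{21}{10}$ ($U = 2 + \frac{1}{10} = \frac{21}{10} \approx 2.1$)
$U + x{\left(-2 \right)} 6 = \frac{21}{10} + \left(4 - 2\right) 6 = \frac{21}{10} + 2 \cdot 6 = \frac{21}{10} + 12 = \frac{141}{10}$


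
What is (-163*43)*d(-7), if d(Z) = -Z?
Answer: -49063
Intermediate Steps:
(-163*43)*d(-7) = (-163*43)*(-1*(-7)) = -7009*7 = -49063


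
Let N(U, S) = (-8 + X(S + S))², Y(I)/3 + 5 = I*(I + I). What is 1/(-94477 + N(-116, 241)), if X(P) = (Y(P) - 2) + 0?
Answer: 1/1943010084084 ≈ 5.1467e-13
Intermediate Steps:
Y(I) = -15 + 6*I² (Y(I) = -15 + 3*(I*(I + I)) = -15 + 3*(I*(2*I)) = -15 + 3*(2*I²) = -15 + 6*I²)
X(P) = -17 + 6*P² (X(P) = ((-15 + 6*P²) - 2) + 0 = (-17 + 6*P²) + 0 = -17 + 6*P²)
N(U, S) = (-25 + 24*S²)² (N(U, S) = (-8 + (-17 + 6*(S + S)²))² = (-8 + (-17 + 6*(2*S)²))² = (-8 + (-17 + 6*(4*S²)))² = (-8 + (-17 + 24*S²))² = (-25 + 24*S²)²)
1/(-94477 + N(-116, 241)) = 1/(-94477 + (-25 + 24*241²)²) = 1/(-94477 + (-25 + 24*58081)²) = 1/(-94477 + (-25 + 1393944)²) = 1/(-94477 + 1393919²) = 1/(-94477 + 1943010178561) = 1/1943010084084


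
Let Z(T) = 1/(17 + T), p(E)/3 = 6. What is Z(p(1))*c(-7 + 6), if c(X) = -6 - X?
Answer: -⅐ ≈ -0.14286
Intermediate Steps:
p(E) = 18 (p(E) = 3*6 = 18)
Z(p(1))*c(-7 + 6) = (-6 - (-7 + 6))/(17 + 18) = (-6 - 1*(-1))/35 = (-6 + 1)/35 = (1/35)*(-5) = -⅐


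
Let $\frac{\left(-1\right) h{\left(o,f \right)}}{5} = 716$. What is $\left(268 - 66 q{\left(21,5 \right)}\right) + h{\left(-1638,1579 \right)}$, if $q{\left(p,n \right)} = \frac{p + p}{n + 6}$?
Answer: $-3564$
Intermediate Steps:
$q{\left(p,n \right)} = \frac{2 p}{6 + n}$
$h{\left(o,f \right)} = -3580$ ($h{\left(o,f \right)} = \left(-5\right) 716 = -3580$)
$\left(268 - 66 q{\left(21,5 \right)}\right) + h{\left(-1638,1579 \right)} = \left(268 - 66 \cdot 2 \cdot 21 \frac{1}{6 + 5}\right) - 3580 = \left(268 - 66 \cdot 2 \cdot 21 \cdot \frac{1}{11}\right) - 3580 = \left(268 - 252\right) - 3580 = 16 - 3580 = -3564$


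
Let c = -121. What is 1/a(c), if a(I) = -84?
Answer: -1/84 ≈ -0.011905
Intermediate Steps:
1/a(c) = 1/(-84) = -1/84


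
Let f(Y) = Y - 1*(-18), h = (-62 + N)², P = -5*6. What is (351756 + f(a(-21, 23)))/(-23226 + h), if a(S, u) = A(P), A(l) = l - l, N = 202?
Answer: -175887/1813 ≈ -97.014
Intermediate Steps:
P = -30
A(l) = 0
h = 19600 (h = (-62 + 202)² = 140² = 19600)
a(S, u) = 0
f(Y) = 18 + Y (f(Y) = Y + 18 = 18 + Y)
(351756 + f(a(-21, 23)))/(-23226 + h) = (351756 + (18 + 0))/(-23226 + 19600) = (351756 + 18)/(-3626) = 351774*(-1/3626) = -175887/1813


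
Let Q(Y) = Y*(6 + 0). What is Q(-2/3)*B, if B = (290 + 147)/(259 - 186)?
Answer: -1748/73 ≈ -23.945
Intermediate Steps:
B = 437/73 ≈ 5.9863
Q(Y) = 6*Y (Q(Y) = Y*6 = 6*Y)
Q(-2/3)*B = (6*(-2/3))*(437/73) = (6*(-2*⅓))*(437/73) = (6*(-⅔))*(437/73) = -4*437/73 = -1748/73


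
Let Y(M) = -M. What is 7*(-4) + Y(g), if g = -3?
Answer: -25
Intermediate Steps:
7*(-4) + Y(g) = 7*(-4) - 1*(-3) = -28 + 3 = -25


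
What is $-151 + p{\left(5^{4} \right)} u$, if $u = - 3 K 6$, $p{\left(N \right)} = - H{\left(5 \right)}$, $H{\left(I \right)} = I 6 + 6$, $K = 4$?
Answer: $2441$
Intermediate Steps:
$H{\left(I \right)} = 6 + 6 I$ ($H{\left(I \right)} = 6 I + 6 = 6 + 6 I$)
$p{\left(N \right)} = -36$ ($p{\left(N \right)} = - (6 + 6 \cdot 5) = - (6 + 30) = \left(-1\right) 36 = -36$)
$u = -72$ ($u = \left(-3\right) 4 \cdot 6 = \left(-12\right) 6 = -72$)
$-151 + p{\left(5^{4} \right)} u = -151 - -2592 = -151 + 2592 = 2441$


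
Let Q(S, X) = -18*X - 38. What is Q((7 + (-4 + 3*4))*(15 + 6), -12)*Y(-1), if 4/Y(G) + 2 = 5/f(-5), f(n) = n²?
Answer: -3560/9 ≈ -395.56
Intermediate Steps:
Q(S, X) = -38 - 18*X
Y(G) = -20/9 (Y(G) = 4/(-2 + 5/((-5)²)) = 4/(-2 + 5/25) = 4/(-2 + 5*(1/25)) = 4/(-2 + ⅕) = 4/(-9/5) = 4*(-5/9) = -20/9)
Q((7 + (-4 + 3*4))*(15 + 6), -12)*Y(-1) = (-38 - 18*(-12))*(-20/9) = (-38 + 216)*(-20/9) = 178*(-20/9) = -3560/9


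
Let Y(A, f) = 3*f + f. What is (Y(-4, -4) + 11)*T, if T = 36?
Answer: -180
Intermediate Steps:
Y(A, f) = 4*f
(Y(-4, -4) + 11)*T = (4*(-4) + 11)*36 = (-16 + 11)*36 = -5*36 = -180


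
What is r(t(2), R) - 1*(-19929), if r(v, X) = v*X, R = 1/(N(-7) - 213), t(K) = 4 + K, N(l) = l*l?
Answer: 1634175/82 ≈ 19929.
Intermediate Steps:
N(l) = l²
R = -1/164 (R = 1/((-7)² - 213) = 1/(49 - 213) = 1/(-164) = -1/164 ≈ -0.0060976)
r(v, X) = X*v
r(t(2), R) - 1*(-19929) = -(4 + 2)/164 - 1*(-19929) = -1/164*6 + 19929 = -3/82 + 19929 = 1634175/82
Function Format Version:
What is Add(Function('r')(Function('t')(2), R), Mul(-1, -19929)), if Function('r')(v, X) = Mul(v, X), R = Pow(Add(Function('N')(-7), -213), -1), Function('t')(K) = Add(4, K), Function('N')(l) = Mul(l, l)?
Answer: Rational(1634175, 82) ≈ 19929.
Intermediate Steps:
Function('N')(l) = Pow(l, 2)
R = Rational(-1, 164) (R = Pow(Add(Pow(-7, 2), -213), -1) = Pow(Add(49, -213), -1) = Pow(-164, -1) = Rational(-1, 164) ≈ -0.0060976)
Function('r')(v, X) = Mul(X, v)
Add(Function('r')(Function('t')(2), R), Mul(-1, -19929)) = Add(Mul(Rational(-1, 164), Add(4, 2)), Mul(-1, -19929)) = Add(Mul(Rational(-1, 164), 6), 19929) = Add(Rational(-3, 82), 19929) = Rational(1634175, 82)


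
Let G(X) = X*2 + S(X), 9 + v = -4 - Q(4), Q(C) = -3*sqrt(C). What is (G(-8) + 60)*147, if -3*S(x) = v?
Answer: 6811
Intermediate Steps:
v = -7 (v = -9 + (-4 - (-3)*sqrt(4)) = -9 + (-4 - (-3)*2) = -9 + (-4 - 1*(-6)) = -9 + (-4 + 6) = -9 + 2 = -7)
S(x) = 7/3 (S(x) = -1/3*(-7) = 7/3)
G(X) = 7/3 + 2*X (G(X) = X*2 + 7/3 = 2*X + 7/3 = 7/3 + 2*X)
(G(-8) + 60)*147 = ((7/3 + 2*(-8)) + 60)*147 = ((7/3 - 16) + 60)*147 = (-41/3 + 60)*147 = (139/3)*147 = 6811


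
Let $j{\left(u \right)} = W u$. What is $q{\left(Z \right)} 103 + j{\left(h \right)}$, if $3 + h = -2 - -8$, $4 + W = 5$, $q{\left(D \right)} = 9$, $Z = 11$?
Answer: $930$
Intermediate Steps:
$W = 1$ ($W = -4 + 5 = 1$)
$h = 3$ ($h = -3 - -6 = -3 + \left(-2 + 8\right) = -3 + 6 = 3$)
$j{\left(u \right)} = u$ ($j{\left(u \right)} = 1 u = u$)
$q{\left(Z \right)} 103 + j{\left(h \right)} = 9 \cdot 103 + 3 = 927 + 3 = 930$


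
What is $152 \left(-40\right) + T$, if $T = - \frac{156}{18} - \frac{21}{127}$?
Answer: $- \frac{2319845}{381} \approx -6088.8$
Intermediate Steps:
$T = - \frac{3365}{381}$ ($T = \left(-156\right) \frac{1}{18} - \frac{21}{127} = - \frac{26}{3} - \frac{21}{127} = - \frac{3365}{381} \approx -8.832$)
$152 \left(-40\right) + T = 152 \left(-40\right) - \frac{3365}{381} = -6080 - \frac{3365}{381} = - \frac{2319845}{381}$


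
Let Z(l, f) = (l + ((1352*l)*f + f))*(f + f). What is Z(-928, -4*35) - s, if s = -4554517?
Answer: -49177661643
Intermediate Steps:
Z(l, f) = 2*f*(f + l + 1352*f*l) (Z(l, f) = (l + (1352*f*l + f))*(2*f) = (l + (f + 1352*f*l))*(2*f) = (f + l + 1352*f*l)*(2*f) = 2*f*(f + l + 1352*f*l))
Z(-928, -4*35) - s = 2*(-4*35)*(-4*35 - 928 + 1352*(-4*35)*(-928)) - 1*(-4554517) = 2*(-140)*(-140 - 928 + 1352*(-140)*(-928)) + 4554517 = 2*(-140)*(-140 - 928 + 175651840) + 4554517 = 2*(-140)*175650772 + 4554517 = -49182216160 + 4554517 = -49177661643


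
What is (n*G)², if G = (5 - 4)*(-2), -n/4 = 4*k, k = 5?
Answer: 25600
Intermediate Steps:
n = -80 (n = -16*5 = -4*20 = -80)
G = -2 (G = 1*(-2) = -2)
(n*G)² = (-80*(-2))² = 160² = 25600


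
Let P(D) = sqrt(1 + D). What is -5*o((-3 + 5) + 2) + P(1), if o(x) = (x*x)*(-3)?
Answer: 240 + sqrt(2) ≈ 241.41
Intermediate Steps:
o(x) = -3*x**2 (o(x) = x**2*(-3) = -3*x**2)
-5*o((-3 + 5) + 2) + P(1) = -(-15)*((-3 + 5) + 2)**2 + sqrt(1 + 1) = -(-15)*(2 + 2)**2 + sqrt(2) = -(-15)*4**2 + sqrt(2) = -(-15)*16 + sqrt(2) = -5*(-48) + sqrt(2) = 240 + sqrt(2)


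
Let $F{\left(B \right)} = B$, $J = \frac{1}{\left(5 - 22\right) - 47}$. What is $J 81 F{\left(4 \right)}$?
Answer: $- \frac{81}{16} \approx -5.0625$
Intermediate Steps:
$J = - \frac{1}{64}$ ($J = \frac{1}{-17 - 47} = \frac{1}{-64} = - \frac{1}{64} \approx -0.015625$)
$J 81 F{\left(4 \right)} = \left(- \frac{1}{64}\right) 81 \cdot 4 = \left(- \frac{81}{64}\right) 4 = - \frac{81}{16}$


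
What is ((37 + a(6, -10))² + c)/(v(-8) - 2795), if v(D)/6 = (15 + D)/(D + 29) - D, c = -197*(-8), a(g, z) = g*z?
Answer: -421/549 ≈ -0.76685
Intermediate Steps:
c = 1576
v(D) = -6*D + 6*(15 + D)/(29 + D) (v(D) = 6*((15 + D)/(D + 29) - D) = 6*((15 + D)/(29 + D) - D) = 6*(-D + (15 + D)/(29 + D)) = -6*D + 6*(15 + D)/(29 + D))
((37 + a(6, -10))² + c)/(v(-8) - 2795) = ((37 + 6*(-10))² + 1576)/(6*(15 - 1*(-8)² - 28*(-8))/(29 - 8) - 2795) = ((37 - 60)² + 1576)/(6*(15 - 1*64 + 224)/21 - 2795) = ((-23)² + 1576)/(6*(1/21)*(15 - 64 + 224) - 2795) = (529 + 1576)/(6*(1/21)*175 - 2795) = 2105/(50 - 2795) = 2105/(-2745) = 2105*(-1/2745) = -421/549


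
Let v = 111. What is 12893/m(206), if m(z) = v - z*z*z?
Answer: -12893/8741705 ≈ -0.0014749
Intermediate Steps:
m(z) = 111 - z³ (m(z) = 111 - z*z*z = 111 - z²*z = 111 - z³)
12893/m(206) = 12893/(111 - 1*206³) = 12893/(111 - 1*8741816) = 12893/(111 - 8741816) = 12893/(-8741705) = 12893*(-1/8741705) = -12893/8741705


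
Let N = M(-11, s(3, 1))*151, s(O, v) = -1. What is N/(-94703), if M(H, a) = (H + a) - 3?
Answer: 2265/94703 ≈ 0.023917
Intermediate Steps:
M(H, a) = -3 + H + a
N = -2265 (N = (-3 - 11 - 1)*151 = -15*151 = -2265)
N/(-94703) = -2265/(-94703) = -2265*(-1/94703) = 2265/94703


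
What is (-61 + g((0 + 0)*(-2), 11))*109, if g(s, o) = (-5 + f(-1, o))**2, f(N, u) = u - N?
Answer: -1308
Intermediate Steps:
g(s, o) = (-4 + o)**2 (g(s, o) = (-5 + (o - 1*(-1)))**2 = (-5 + (o + 1))**2 = (-5 + (1 + o))**2 = (-4 + o)**2)
(-61 + g((0 + 0)*(-2), 11))*109 = (-61 + (-4 + 11)**2)*109 = (-61 + 7**2)*109 = (-61 + 49)*109 = -12*109 = -1308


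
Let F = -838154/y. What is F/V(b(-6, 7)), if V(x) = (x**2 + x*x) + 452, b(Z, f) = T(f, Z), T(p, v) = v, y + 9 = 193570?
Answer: -419077/50712982 ≈ -0.0082637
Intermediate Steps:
y = 193561 (y = -9 + 193570 = 193561)
b(Z, f) = Z
V(x) = 452 + 2*x**2 (V(x) = (x**2 + x**2) + 452 = 2*x**2 + 452 = 452 + 2*x**2)
F = -838154/193561 ≈ -4.3302
F/V(b(-6, 7)) = -838154/(193561*(452 + 2*(-6)**2)) = -838154/(193561*(452 + 2*36)) = -838154/(193561*(452 + 72)) = -838154/193561/524 = -838154/193561*1/524 = -419077/50712982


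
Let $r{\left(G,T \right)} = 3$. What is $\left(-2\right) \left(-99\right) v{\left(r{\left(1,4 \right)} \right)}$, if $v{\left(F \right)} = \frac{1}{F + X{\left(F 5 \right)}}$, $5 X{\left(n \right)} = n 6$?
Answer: $\frac{66}{7} \approx 9.4286$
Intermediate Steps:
$X{\left(n \right)} = \frac{6 n}{5}$ ($X{\left(n \right)} = \frac{n 6}{5} = \frac{6 n}{5}$)
$v{\left(F \right)} = \frac{1}{7 F}$ ($v{\left(F \right)} = \frac{1}{F + \frac{6 F 5}{5}} = \frac{1}{F + \frac{6 \cdot 5 F}{5}} = \frac{1}{F + 6 F} = \frac{1}{7 F}$)
$\left(-2\right) \left(-99\right) v{\left(r{\left(1,4 \right)} \right)} = \left(-2\right) \left(-99\right) \frac{1}{7 \cdot 3} = 198 \cdot \frac{1}{7} \cdot \frac{1}{3} = 198 \cdot \frac{1}{21} = \frac{66}{7}$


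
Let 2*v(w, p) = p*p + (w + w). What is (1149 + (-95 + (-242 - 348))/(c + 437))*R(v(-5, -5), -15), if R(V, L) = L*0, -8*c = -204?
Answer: 0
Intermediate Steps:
c = 51/2 (c = -⅛*(-204) = 51/2 ≈ 25.500)
v(w, p) = w + p²/2 (v(w, p) = (p*p + (w + w))/2 = (p² + 2*w)/2 = w + p²/2)
R(V, L) = 0
(1149 + (-95 + (-242 - 348))/(c + 437))*R(v(-5, -5), -15) = (1149 + (-95 + (-242 - 348))/(51/2 + 437))*0 = (1149 + (-95 - 590)/(925/2))*0 = (1149 - 685*2/925)*0 = (1149 - 274/185)*0 = (212291/185)*0 = 0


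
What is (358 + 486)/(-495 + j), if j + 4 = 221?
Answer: -422/139 ≈ -3.0360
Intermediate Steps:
j = 217 (j = -4 + 221 = 217)
(358 + 486)/(-495 + j) = (358 + 486)/(-495 + 217) = 844/(-278) = 844*(-1/278) = -422/139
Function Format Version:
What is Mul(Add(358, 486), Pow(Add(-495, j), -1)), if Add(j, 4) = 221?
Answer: Rational(-422, 139) ≈ -3.0360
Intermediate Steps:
j = 217 (j = Add(-4, 221) = 217)
Mul(Add(358, 486), Pow(Add(-495, j), -1)) = Mul(Add(358, 486), Pow(Add(-495, 217), -1)) = Mul(844, Pow(-278, -1)) = Mul(844, Rational(-1, 278)) = Rational(-422, 139)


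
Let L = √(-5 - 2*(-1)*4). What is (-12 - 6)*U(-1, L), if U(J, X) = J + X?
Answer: 18 - 18*√3 ≈ -13.177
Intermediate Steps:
L = √3 (L = √(-5 + 2*4) = √(-5 + 8) = √3 ≈ 1.7320)
(-12 - 6)*U(-1, L) = (-12 - 6)*(-1 + √3) = -18*(-1 + √3) = 18 - 18*√3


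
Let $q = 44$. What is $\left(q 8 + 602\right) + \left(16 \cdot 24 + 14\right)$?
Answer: $1352$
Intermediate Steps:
$\left(q 8 + 602\right) + \left(16 \cdot 24 + 14\right) = \left(44 \cdot 8 + 602\right) + \left(16 \cdot 24 + 14\right) = \left(352 + 602\right) + \left(384 + 14\right) = 954 + 398 = 1352$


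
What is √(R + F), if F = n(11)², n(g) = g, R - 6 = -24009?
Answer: I*√23882 ≈ 154.54*I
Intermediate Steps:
R = -24003 (R = 6 - 24009 = -24003)
F = 121 (F = 11² = 121)
√(R + F) = √(-24003 + 121) = √(-23882) = I*√23882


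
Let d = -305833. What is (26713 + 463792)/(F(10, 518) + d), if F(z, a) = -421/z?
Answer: -4905050/3058751 ≈ -1.6036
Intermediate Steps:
(26713 + 463792)/(F(10, 518) + d) = (26713 + 463792)/(-421/10 - 305833) = 490505/(-421*1/10 - 305833) = 490505/(-421/10 - 305833) = 490505/(-3058751/10) = 490505*(-10/3058751) = -4905050/3058751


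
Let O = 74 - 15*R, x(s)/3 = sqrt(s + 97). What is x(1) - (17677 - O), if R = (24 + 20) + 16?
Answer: -18503 + 21*sqrt(2) ≈ -18473.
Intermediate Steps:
x(s) = 3*sqrt(97 + s) (x(s) = 3*sqrt(s + 97) = 3*sqrt(97 + s))
R = 60 (R = 44 + 16 = 60)
O = -826 (O = 74 - 15*60 = 74 - 900 = -826)
x(1) - (17677 - O) = 3*sqrt(97 + 1) - (17677 - 1*(-826)) = 3*sqrt(98) - (17677 + 826) = 3*(7*sqrt(2)) - 1*18503 = 21*sqrt(2) - 18503 = -18503 + 21*sqrt(2)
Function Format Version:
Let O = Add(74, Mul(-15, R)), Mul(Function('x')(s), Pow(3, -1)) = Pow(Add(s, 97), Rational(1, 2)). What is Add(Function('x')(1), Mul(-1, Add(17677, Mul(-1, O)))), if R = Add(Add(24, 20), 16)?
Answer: Add(-18503, Mul(21, Pow(2, Rational(1, 2)))) ≈ -18473.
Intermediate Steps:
Function('x')(s) = Mul(3, Pow(Add(97, s), Rational(1, 2))) (Function('x')(s) = Mul(3, Pow(Add(s, 97), Rational(1, 2))) = Mul(3, Pow(Add(97, s), Rational(1, 2))))
R = 60 (R = Add(44, 16) = 60)
O = -826 (O = Add(74, Mul(-15, 60)) = Add(74, -900) = -826)
Add(Function('x')(1), Mul(-1, Add(17677, Mul(-1, O)))) = Add(Mul(3, Pow(Add(97, 1), Rational(1, 2))), Mul(-1, Add(17677, Mul(-1, -826)))) = Add(Mul(3, Pow(98, Rational(1, 2))), Mul(-1, Add(17677, 826))) = Add(Mul(3, Mul(7, Pow(2, Rational(1, 2)))), Mul(-1, 18503)) = Add(Mul(21, Pow(2, Rational(1, 2))), -18503) = Add(-18503, Mul(21, Pow(2, Rational(1, 2))))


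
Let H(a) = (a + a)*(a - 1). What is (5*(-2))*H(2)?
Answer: -40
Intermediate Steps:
H(a) = 2*a*(-1 + a) (H(a) = (2*a)*(-1 + a) = 2*a*(-1 + a))
(5*(-2))*H(2) = (5*(-2))*(2*2*(-1 + 2)) = -20*2 = -10*4 = -40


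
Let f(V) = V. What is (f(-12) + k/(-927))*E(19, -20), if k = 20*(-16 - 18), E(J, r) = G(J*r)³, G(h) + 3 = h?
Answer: 586763627828/927 ≈ 6.3297e+8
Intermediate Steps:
G(h) = -3 + h
E(J, r) = (-3 + J*r)³
k = -680 (k = 20*(-34) = -680)
(f(-12) + k/(-927))*E(19, -20) = (-12 - 680/(-927))*(-3 + 19*(-20))³ = (-12 - 680*(-1/927))*(-3 - 380)³ = (-12 + 680/927)*(-383)³ = -10444/927*(-56181887) = 586763627828/927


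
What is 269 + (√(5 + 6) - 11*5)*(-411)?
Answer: 22874 - 411*√11 ≈ 21511.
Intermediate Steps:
269 + (√(5 + 6) - 11*5)*(-411) = 269 + (√11 - 55)*(-411) = 269 + (-55 + √11)*(-411) = 269 + (22605 - 411*√11) = 22874 - 411*√11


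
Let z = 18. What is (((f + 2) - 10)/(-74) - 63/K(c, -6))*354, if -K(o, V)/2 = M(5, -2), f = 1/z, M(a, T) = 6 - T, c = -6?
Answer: 1271509/888 ≈ 1431.9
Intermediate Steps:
f = 1/18 ≈ 0.055556
K(o, V) = -16 (K(o, V) = -2*(6 - 1*(-2)) = -2*(6 + 2) = -2*8 = -16)
(((f + 2) - 10)/(-74) - 63/K(c, -6))*354 = (((1/18 + 2) - 10)/(-74) - 63/(-16))*354 = ((37/18 - 10)*(-1/74) - 63*(-1/16))*354 = (-143/18*(-1/74) + 63/16)*354 = (143/1332 + 63/16)*354 = (21551/5328)*354 = 1271509/888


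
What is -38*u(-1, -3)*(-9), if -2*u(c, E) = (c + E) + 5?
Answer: -171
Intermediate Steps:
u(c, E) = -5/2 - E/2 - c/2 (u(c, E) = -((c + E) + 5)/2 = -((E + c) + 5)/2 = -(5 + E + c)/2 = -5/2 - E/2 - c/2)
-38*u(-1, -3)*(-9) = -38*(-5/2 - ½*(-3) - ½*(-1))*(-9) = -38*(-5/2 + 3/2 + ½)*(-9) = -38*(-½)*(-9) = 19*(-9) = -171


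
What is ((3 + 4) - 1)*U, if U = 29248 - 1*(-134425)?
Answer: 982038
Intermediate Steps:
U = 163673 (U = 29248 + 134425 = 163673)
((3 + 4) - 1)*U = ((3 + 4) - 1)*163673 = (7 - 1)*163673 = 6*163673 = 982038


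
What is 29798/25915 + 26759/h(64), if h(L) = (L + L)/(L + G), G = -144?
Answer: -3467059041/207320 ≈ -16723.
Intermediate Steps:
h(L) = 2*L/(-144 + L) (h(L) = (L + L)/(L - 144) = (2*L)/(-144 + L) = 2*L/(-144 + L))
29798/25915 + 26759/h(64) = 29798/25915 + 26759/((2*64/(-144 + 64))) = 29798*(1/25915) + 26759/((2*64/(-80))) = 29798/25915 + 26759/((2*64*(-1/80))) = 29798/25915 + 26759/(-8/5) = 29798/25915 + 26759*(-5/8) = 29798/25915 - 133795/8 = -3467059041/207320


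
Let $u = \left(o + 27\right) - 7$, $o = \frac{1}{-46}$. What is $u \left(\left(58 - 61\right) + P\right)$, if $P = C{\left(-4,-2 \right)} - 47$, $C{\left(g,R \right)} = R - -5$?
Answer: $- \frac{43193}{46} \approx -938.98$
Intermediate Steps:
$C{\left(g,R \right)} = 5 + R$ ($C{\left(g,R \right)} = R + 5 = 5 + R$)
$o = - \frac{1}{46} \approx -0.021739$
$P = -44$ ($P = \left(5 - 2\right) - 47 = 3 - 47 = -44$)
$u = \frac{919}{46}$ ($u = \left(- \frac{1}{46} + 27\right) - 7 = \frac{1241}{46} - 7 = \frac{919}{46} \approx 19.978$)
$u \left(\left(58 - 61\right) + P\right) = \frac{919 \left(\left(58 - 61\right) - 44\right)}{46} = \frac{919 \left(-3 - 44\right)}{46} = \frac{919}{46} \left(-47\right) = - \frac{43193}{46}$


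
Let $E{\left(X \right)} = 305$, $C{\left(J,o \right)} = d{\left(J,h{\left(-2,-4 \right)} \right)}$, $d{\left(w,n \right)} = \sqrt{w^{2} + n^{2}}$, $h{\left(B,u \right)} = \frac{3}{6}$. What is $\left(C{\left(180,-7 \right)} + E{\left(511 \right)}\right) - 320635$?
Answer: $-320330 + \frac{\sqrt{129601}}{2} \approx -3.2015 \cdot 10^{5}$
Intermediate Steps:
$h{\left(B,u \right)} = \frac{1}{2}$ ($h{\left(B,u \right)} = 3 \cdot \frac{1}{6} = \frac{1}{2}$)
$d{\left(w,n \right)} = \sqrt{n^{2} + w^{2}}$
$C{\left(J,o \right)} = \sqrt{\frac{1}{4} + J^{2}}$ ($C{\left(J,o \right)} = \sqrt{\left(\frac{1}{2}\right)^{2} + J^{2}} = \sqrt{\frac{1}{4} + J^{2}}$)
$\left(C{\left(180,-7 \right)} + E{\left(511 \right)}\right) - 320635 = \left(\frac{\sqrt{1 + 4 \cdot 180^{2}}}{2} + 305\right) - 320635 = \left(\frac{\sqrt{1 + 4 \cdot 32400}}{2} + 305\right) - 320635 = \left(\frac{\sqrt{1 + 129600}}{2} + 305\right) - 320635 = \left(\frac{\sqrt{129601}}{2} + 305\right) - 320635 = \left(305 + \frac{\sqrt{129601}}{2}\right) - 320635 = -320330 + \frac{\sqrt{129601}}{2}$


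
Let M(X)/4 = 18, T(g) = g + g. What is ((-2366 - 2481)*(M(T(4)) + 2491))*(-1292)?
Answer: 16050336412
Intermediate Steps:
T(g) = 2*g
M(X) = 72 (M(X) = 4*18 = 72)
((-2366 - 2481)*(M(T(4)) + 2491))*(-1292) = ((-2366 - 2481)*(72 + 2491))*(-1292) = -4847*2563*(-1292) = -12422861*(-1292) = 16050336412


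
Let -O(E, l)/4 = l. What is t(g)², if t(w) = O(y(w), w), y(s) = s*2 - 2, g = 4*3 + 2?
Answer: 3136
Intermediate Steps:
g = 14 (g = 12 + 2 = 14)
y(s) = -2 + 2*s (y(s) = 2*s - 2 = -2 + 2*s)
O(E, l) = -4*l
t(w) = -4*w
t(g)² = (-4*14)² = (-56)² = 3136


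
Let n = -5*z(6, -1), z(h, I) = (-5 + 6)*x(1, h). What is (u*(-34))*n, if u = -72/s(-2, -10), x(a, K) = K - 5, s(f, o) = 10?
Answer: -1224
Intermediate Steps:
x(a, K) = -5 + K
z(h, I) = -5 + h (z(h, I) = (-5 + 6)*(-5 + h) = 1*(-5 + h) = -5 + h)
u = -36/5 (u = -72/10 = -72*1/10 = -36/5 ≈ -7.2000)
n = -5 (n = -5*(-5 + 6) = -5*1 = -5)
(u*(-34))*n = -36/5*(-34)*(-5) = (1224/5)*(-5) = -1224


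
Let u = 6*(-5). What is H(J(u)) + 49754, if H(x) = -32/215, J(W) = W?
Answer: 10697078/215 ≈ 49754.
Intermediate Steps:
u = -30
H(x) = -32/215 (H(x) = -32*1/215 = -32/215)
H(J(u)) + 49754 = -32/215 + 49754 = 10697078/215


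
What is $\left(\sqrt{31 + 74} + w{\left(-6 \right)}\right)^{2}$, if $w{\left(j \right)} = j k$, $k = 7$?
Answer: $\left(42 - \sqrt{105}\right)^{2} \approx 1008.3$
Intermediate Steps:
$w{\left(j \right)} = 7 j$ ($w{\left(j \right)} = j 7 = 7 j$)
$\left(\sqrt{31 + 74} + w{\left(-6 \right)}\right)^{2} = \left(\sqrt{31 + 74} + 7 \left(-6\right)\right)^{2} = \left(\sqrt{105} - 42\right)^{2} = \left(-42 + \sqrt{105}\right)^{2}$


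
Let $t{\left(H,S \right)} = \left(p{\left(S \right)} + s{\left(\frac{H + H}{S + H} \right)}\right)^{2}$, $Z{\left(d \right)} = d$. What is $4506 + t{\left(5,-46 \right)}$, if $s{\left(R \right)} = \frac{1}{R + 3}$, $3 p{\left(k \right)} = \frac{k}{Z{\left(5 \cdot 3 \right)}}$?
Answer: $\frac{116523898459}{25857225} \approx 4506.4$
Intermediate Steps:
$p{\left(k \right)} = \frac{k}{45}$ ($p{\left(k \right)} = \frac{k \frac{1}{5 \cdot 3}}{3} = \frac{k \frac{1}{15}}{3} = \frac{\frac{1}{15} k}{3} = \frac{k}{45}$)
$s{\left(R \right)} = \frac{1}{3 + R}$
$t{\left(H,S \right)} = \left(\frac{1}{3 + \frac{2 H}{H + S}} + \frac{S}{45}\right)^{2}$ ($t{\left(H,S \right)} = \left(\frac{S}{45} + \frac{1}{3 + \frac{H + H}{S + H}}\right)^{2} = \left(\frac{S}{45} + \frac{1}{3 + \frac{2 H}{H + S}}\right)^{2} = \left(\frac{1}{3 + \frac{2 H}{H + S}} + \frac{S}{45}\right)^{2}$)
$4506 + t{\left(5,-46 \right)} = 4506 + \left(\frac{1}{3 + 2 \cdot 5 \frac{1}{5 - 46}} + \frac{1}{45} \left(-46\right)\right)^{2} = 4506 + \left(\frac{1}{3 + 2 \cdot 5 \frac{1}{-41}} - \frac{46}{45}\right)^{2} = 4506 + \left(\frac{1}{3 + 2 \cdot 5 \left(- \frac{1}{41}\right)} - \frac{46}{45}\right)^{2} = 4506 + \left(\frac{1}{3 - \frac{10}{41}} - \frac{46}{45}\right)^{2} = 4506 + \left(\frac{1}{\frac{113}{41}} - \frac{46}{45}\right)^{2} = 4506 + \left(\frac{41}{113} - \frac{46}{45}\right)^{2} = 4506 + \left(- \frac{3353}{5085}\right)^{2} = 4506 + \frac{11242609}{25857225} = \frac{116523898459}{25857225}$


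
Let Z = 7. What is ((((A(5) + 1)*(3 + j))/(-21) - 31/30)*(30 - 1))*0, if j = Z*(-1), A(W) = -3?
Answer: 0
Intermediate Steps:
j = -7 (j = 7*(-1) = -7)
((((A(5) + 1)*(3 + j))/(-21) - 31/30)*(30 - 1))*0 = ((((-3 + 1)*(3 - 7))/(-21) - 31/30)*(30 - 1))*0 = ((-2*(-4)*(-1/21) - 31*1/30)*29)*0 = ((8*(-1/21) - 31/30)*29)*0 = ((-8/21 - 31/30)*29)*0 = -99/70*29*0 = -2871/70*0 = 0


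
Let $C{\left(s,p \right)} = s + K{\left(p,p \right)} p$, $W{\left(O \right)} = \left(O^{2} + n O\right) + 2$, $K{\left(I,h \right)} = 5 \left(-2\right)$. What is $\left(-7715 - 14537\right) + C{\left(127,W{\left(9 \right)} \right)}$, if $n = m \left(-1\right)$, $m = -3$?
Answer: $-23225$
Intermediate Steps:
$n = 3$ ($n = \left(-3\right) \left(-1\right) = 3$)
$K{\left(I,h \right)} = -10$
$W{\left(O \right)} = 2 + O^{2} + 3 O$ ($W{\left(O \right)} = \left(O^{2} + 3 O\right) + 2 = 2 + O^{2} + 3 O$)
$C{\left(s,p \right)} = s - 10 p$
$\left(-7715 - 14537\right) + C{\left(127,W{\left(9 \right)} \right)} = \left(-7715 - 14537\right) + \left(127 - 10 \left(2 + 9^{2} + 3 \cdot 9\right)\right) = -22252 + \left(127 - 10 \left(2 + 81 + 27\right)\right) = -22252 + \left(127 - 1100\right) = -22252 - 973 = -23225$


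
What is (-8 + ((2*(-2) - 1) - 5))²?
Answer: 324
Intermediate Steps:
(-8 + ((2*(-2) - 1) - 5))² = (-8 + ((-4 - 1) - 5))² = (-8 + (-5 - 5))² = (-8 - 10)² = (-18)² = 324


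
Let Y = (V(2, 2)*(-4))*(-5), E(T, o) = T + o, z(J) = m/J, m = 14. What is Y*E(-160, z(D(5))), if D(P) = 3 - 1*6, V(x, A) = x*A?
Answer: -39520/3 ≈ -13173.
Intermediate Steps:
V(x, A) = A*x
D(P) = -3 (D(P) = 3 - 6 = -3)
z(J) = 14/J
Y = 80 (Y = ((2*2)*(-4))*(-5) = (4*(-4))*(-5) = -16*(-5) = 80)
Y*E(-160, z(D(5))) = 80*(-160 + 14/(-3)) = 80*(-160 + 14*(-⅓)) = 80*(-160 - 14/3) = 80*(-494/3) = -39520/3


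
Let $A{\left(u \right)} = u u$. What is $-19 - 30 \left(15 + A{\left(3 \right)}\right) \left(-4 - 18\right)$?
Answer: $15821$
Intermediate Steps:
$A{\left(u \right)} = u^{2}$
$-19 - 30 \left(15 + A{\left(3 \right)}\right) \left(-4 - 18\right) = -19 - 30 \left(15 + 3^{2}\right) \left(-4 - 18\right) = -19 - 30 \left(15 + 9\right) \left(-22\right) = -19 - 30 \cdot 24 \left(-22\right) = -19 - -15840 = -19 + 15840 = 15821$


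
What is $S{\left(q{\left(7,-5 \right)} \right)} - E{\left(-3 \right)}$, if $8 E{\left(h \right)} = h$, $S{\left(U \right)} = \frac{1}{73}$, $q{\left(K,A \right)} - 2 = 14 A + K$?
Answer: $\frac{227}{584} \approx 0.3887$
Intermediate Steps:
$q{\left(K,A \right)} = 2 + K + 14 A$ ($q{\left(K,A \right)} = 2 + \left(14 A + K\right) = 2 + \left(K + 14 A\right) = 2 + K + 14 A$)
$S{\left(U \right)} = \frac{1}{73}$
$E{\left(h \right)} = \frac{h}{8}$
$S{\left(q{\left(7,-5 \right)} \right)} - E{\left(-3 \right)} = \frac{1}{73} - \frac{1}{8} \left(-3\right) = \frac{1}{73} - - \frac{3}{8} = \frac{1}{73} + \frac{3}{8} = \frac{227}{584}$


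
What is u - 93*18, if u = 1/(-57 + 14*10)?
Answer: -138941/83 ≈ -1674.0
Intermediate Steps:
u = 1/83 (u = 1/(-57 + 140) = 1/83 ≈ 0.012048)
u - 93*18 = 1/83 - 93*18 = 1/83 - 1674 = -138941/83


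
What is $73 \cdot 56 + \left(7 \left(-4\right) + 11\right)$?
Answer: $4071$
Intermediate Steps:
$73 \cdot 56 + \left(7 \left(-4\right) + 11\right) = 4088 + \left(-28 + 11\right) = 4088 - 17 = 4071$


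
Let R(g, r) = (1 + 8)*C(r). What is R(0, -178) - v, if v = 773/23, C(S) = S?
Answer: -37619/23 ≈ -1635.6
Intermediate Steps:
R(g, r) = 9*r (R(g, r) = (1 + 8)*r = 9*r)
v = 773/23 (v = (1/23)*773 = 773/23 ≈ 33.609)
R(0, -178) - v = 9*(-178) - 1*773/23 = -1602 - 773/23 = -37619/23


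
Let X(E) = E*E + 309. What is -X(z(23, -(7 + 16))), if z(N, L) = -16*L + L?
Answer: -119334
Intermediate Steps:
z(N, L) = -15*L
X(E) = 309 + E² (X(E) = E² + 309 = 309 + E²)
-X(z(23, -(7 + 16))) = -(309 + (-(-15)*(7 + 16))²) = -(309 + (-(-15)*23)²) = -(309 + (-15*(-23))²) = -(309 + 345²) = -(309 + 119025) = -1*119334 = -119334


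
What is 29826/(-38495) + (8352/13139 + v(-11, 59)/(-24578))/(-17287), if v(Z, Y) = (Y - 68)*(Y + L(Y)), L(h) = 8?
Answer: -166511757285084339/214898215168818230 ≈ -0.77484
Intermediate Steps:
v(Z, Y) = (-68 + Y)*(8 + Y) (v(Z, Y) = (Y - 68)*(Y + 8) = (-68 + Y)*(8 + Y))
29826/(-38495) + (8352/13139 + v(-11, 59)/(-24578))/(-17287) = 29826/(-38495) + (8352/13139 + (-544 + 59² - 60*59)/(-24578))/(-17287) = 29826*(-1/38495) + (8352*(1/13139) + (-544 + 3481 - 3540)*(-1/24578))*(-1/17287) = -29826/38495 + (8352/13139 - 603*(-1/24578))*(-1/17287) = -29826/38495 + (8352/13139 + 603/24578)*(-1/17287) = -29826/38495 + (213198273/322930342)*(-1/17287) = -29826/38495 - 213198273/5582496822154 = -166511757285084339/214898215168818230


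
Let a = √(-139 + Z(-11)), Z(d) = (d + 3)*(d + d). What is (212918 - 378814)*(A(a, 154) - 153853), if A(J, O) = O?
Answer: 25498049304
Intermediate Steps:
Z(d) = 2*d*(3 + d) (Z(d) = (3 + d)*(2*d) = 2*d*(3 + d))
a = √37 (a = √(-139 + 2*(-11)*(3 - 11)) = √(-139 + 2*(-11)*(-8)) = √(-139 + 176) = √37 ≈ 6.0828)
(212918 - 378814)*(A(a, 154) - 153853) = (212918 - 378814)*(154 - 153853) = -165896*(-153699) = 25498049304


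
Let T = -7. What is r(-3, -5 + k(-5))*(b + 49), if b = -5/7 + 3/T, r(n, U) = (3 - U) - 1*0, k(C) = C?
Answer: 4355/7 ≈ 622.14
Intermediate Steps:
r(n, U) = 3 - U (r(n, U) = (3 - U) + 0 = 3 - U)
b = -8/7 (b = -5/7 + 3/(-7) = -5*⅐ + 3*(-⅐) = -5/7 - 3/7 = -8/7 ≈ -1.1429)
r(-3, -5 + k(-5))*(b + 49) = (3 - (-5 - 5))*(-8/7 + 49) = (3 - 1*(-10))*(335/7) = (3 + 10)*(335/7) = 13*(335/7) = 4355/7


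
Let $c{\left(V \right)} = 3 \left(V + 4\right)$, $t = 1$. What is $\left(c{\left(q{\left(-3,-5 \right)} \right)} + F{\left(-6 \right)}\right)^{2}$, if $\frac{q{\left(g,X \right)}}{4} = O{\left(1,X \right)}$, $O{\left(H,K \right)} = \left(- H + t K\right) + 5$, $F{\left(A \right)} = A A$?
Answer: $1296$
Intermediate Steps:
$F{\left(A \right)} = A^{2}$
$O{\left(H,K \right)} = 5 + K - H$ ($O{\left(H,K \right)} = \left(- H + 1 K\right) + 5 = \left(- H + K\right) + 5 = \left(K - H\right) + 5 = 5 + K - H$)
$q{\left(g,X \right)} = 16 + 4 X$ ($q{\left(g,X \right)} = 4 \left(5 + X - 1\right) = 4 \left(4 + X\right) = 16 + 4 X$)
$c{\left(V \right)} = 12 + 3 V$ ($c{\left(V \right)} = 3 \left(4 + V\right) = 12 + 3 V$)
$\left(c{\left(q{\left(-3,-5 \right)} \right)} + F{\left(-6 \right)}\right)^{2} = \left(\left(12 + 3 \left(16 + 4 \left(-5\right)\right)\right) + \left(-6\right)^{2}\right)^{2} = \left(\left(12 + 3 \left(16 - 20\right)\right) + 36\right)^{2} = \left(\left(12 + 3 \left(-4\right)\right) + 36\right)^{2} = \left(\left(12 - 12\right) + 36\right)^{2} = \left(0 + 36\right)^{2} = 36^{2} = 1296$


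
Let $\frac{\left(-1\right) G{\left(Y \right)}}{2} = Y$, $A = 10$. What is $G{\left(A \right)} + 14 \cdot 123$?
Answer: $1702$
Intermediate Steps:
$G{\left(Y \right)} = - 2 Y$
$G{\left(A \right)} + 14 \cdot 123 = \left(-2\right) 10 + 14 \cdot 123 = -20 + 1722 = 1702$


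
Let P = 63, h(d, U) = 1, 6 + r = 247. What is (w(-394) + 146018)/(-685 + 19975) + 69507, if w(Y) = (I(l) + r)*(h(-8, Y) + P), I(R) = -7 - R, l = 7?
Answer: 670475288/9645 ≈ 69515.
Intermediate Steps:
r = 241 (r = -6 + 247 = 241)
w(Y) = 14528 (w(Y) = ((-7 - 1*7) + 241)*(1 + 63) = ((-7 - 7) + 241)*64 = (-14 + 241)*64 = 227*64 = 14528)
(w(-394) + 146018)/(-685 + 19975) + 69507 = (14528 + 146018)/(-685 + 19975) + 69507 = 160546/19290 + 69507 = 160546*(1/19290) + 69507 = 80273/9645 + 69507 = 670475288/9645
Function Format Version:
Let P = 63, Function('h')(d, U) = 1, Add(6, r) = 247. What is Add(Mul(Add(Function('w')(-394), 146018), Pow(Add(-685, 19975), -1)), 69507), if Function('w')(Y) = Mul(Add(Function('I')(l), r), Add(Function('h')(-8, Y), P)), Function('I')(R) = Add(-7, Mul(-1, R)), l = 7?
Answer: Rational(670475288, 9645) ≈ 69515.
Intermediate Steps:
r = 241 (r = Add(-6, 247) = 241)
Function('w')(Y) = 14528 (Function('w')(Y) = Mul(Add(Add(-7, Mul(-1, 7)), 241), Add(1, 63)) = Mul(Add(Add(-7, -7), 241), 64) = Mul(Add(-14, 241), 64) = Mul(227, 64) = 14528)
Add(Mul(Add(Function('w')(-394), 146018), Pow(Add(-685, 19975), -1)), 69507) = Add(Mul(Add(14528, 146018), Pow(Add(-685, 19975), -1)), 69507) = Add(Mul(160546, Pow(19290, -1)), 69507) = Add(Mul(160546, Rational(1, 19290)), 69507) = Add(Rational(80273, 9645), 69507) = Rational(670475288, 9645)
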